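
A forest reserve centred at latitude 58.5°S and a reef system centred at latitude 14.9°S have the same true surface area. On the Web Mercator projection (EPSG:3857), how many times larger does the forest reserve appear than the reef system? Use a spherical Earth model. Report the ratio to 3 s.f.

Mercator is conformal with k = sec φ, so areal scale = k² = sec²φ.
At 58.5°: sec²(58.5°) = 1/0.5225² = 3.663.
At 14.9°: sec²(14.9°) = 1/0.9664² = 1.071.
Ratio = 3.663/1.071 = cos²(14.9°)/cos²(58.5°) ≈ 3.42.

3.42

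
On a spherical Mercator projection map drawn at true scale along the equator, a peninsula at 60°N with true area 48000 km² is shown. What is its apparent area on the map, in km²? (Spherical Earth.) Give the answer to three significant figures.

For Mercator, h = k = sec φ (a conformal cylindrical projection has a single point scale, 1/cos φ).
Areal scale = k² = sec²φ = 1/cos²(60°) = 1/0.5000² = 4.000.
Apparent area = 48000 × 4.000 ≈ 192000 km².

192000 km²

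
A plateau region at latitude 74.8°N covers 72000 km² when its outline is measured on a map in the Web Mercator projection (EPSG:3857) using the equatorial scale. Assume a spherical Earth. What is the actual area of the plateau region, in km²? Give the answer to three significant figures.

4950 km²

For Mercator, h = k = sec φ (a conformal cylindrical projection has a single point scale, 1/cos φ).
Areal scale = k² = sec²φ = 1/cos²(74.8°) = 1/0.2622² = 14.55.
True area = apparent / (areal scale) = 72000 / 14.55 ≈ 4950 km².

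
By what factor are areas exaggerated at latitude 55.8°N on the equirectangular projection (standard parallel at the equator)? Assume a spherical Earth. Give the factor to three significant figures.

In the plate carrée (x = Rλ, y = Rφ), meridians are true-scale (h = 1) and parallels are stretched by k = sec φ.
Areal scale = h·k = 1 × sec φ; at 55.8°, h = 1.000, k = 1.779, so h·k = 1.779.

1.78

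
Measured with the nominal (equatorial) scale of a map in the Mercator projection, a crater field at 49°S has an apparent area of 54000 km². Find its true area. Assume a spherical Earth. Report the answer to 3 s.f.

23200 km²

For Mercator, h = k = sec φ (a conformal cylindrical projection has a single point scale, 1/cos φ).
Areal scale = k² = sec²φ = 1/cos²(49°) = 1/0.6561² = 2.323.
True area = apparent / (areal scale) = 54000 / 2.323 ≈ 23200 km².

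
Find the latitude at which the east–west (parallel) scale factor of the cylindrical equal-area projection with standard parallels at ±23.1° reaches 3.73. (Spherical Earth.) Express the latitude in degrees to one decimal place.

Cylindrical equal-area (φ₀ = 23.1°): h = cos φ / cos 23.1° along meridians, k = cos 23.1° / cos φ along parallels; h·k = 1.
k = cos φ₀ / cos φ = 3.73  ⇒  cos φ = cos 23.1° / 3.73 = 0.2466.
φ = arccos(0.2466) ≈ 75.7°.

75.7°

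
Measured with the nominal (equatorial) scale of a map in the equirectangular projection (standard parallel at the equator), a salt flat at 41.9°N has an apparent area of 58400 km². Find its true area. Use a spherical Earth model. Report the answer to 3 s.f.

43500 km²

Plate carrée maps x = Rλ, y = Rφ. The meridian scale is h = 1 and the parallel scale is k = 1/cos φ = sec φ.
Areal scale = h·k = 1 × sec φ; at 41.9°, h = 1.000, k = 1.344, so h·k = 1.344.
True area = apparent / (areal scale) = 58400 / 1.344 ≈ 43500 km².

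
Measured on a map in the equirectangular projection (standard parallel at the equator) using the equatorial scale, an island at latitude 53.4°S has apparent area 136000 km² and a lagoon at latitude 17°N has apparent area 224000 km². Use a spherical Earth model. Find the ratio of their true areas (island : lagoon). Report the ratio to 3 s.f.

Plate carrée has h = 1 and k = sec φ, giving areal scale sec φ; true area = (apparent area) · cos φ.
True area of island: 136000 × cos(53.4°) = 136000 × 0.5962 = 81090 km².
True area of lagoon: 224000 × cos(17°) = 224000 × 0.9563 = 214200 km².
Ratio = 81090 / 214200 ≈ 0.379.

0.379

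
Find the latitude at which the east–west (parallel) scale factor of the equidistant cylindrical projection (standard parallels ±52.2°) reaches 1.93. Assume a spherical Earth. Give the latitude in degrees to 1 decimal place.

71.5°

The equidistant cylindrical projection with φ₀ = 52.2° has h = 1 (meridians true) and k = cos φ₀ / cos φ along parallels.
k = cos φ₀ / cos φ = 1.93  ⇒  cos φ = cos 52.2° / 1.93 = 0.3176.
φ = arccos(0.3176) ≈ 71.5°.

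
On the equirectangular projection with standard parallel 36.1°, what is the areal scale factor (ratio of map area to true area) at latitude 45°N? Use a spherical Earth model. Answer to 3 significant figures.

With standard parallel φ₀ = 36.1°, the equirectangular projection gives x = Rλ cos φ₀, y = Rφ, so h = 1 and k = cos 36.1° / cos φ.
Areal scale = h·k = 1 × cos φ₀ / cos φ; at 45°, h = 1.000, k = 1.143, so h·k = 1.143.

1.14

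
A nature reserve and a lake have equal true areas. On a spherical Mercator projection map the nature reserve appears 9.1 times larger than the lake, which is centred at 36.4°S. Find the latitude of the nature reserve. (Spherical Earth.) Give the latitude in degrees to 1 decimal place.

On Mercator, (apparent₁)/(apparent₂) = sec²φ₁ / sec²φ₂ when true areas are equal.
cos²φ₂ / cos²φ₁ = 9.1  ⇒  cos φ₁ = cos 36.4° / √9.1 = 0.8049/3.017 = 0.2668.
φ₁ = arccos(0.2668) ≈ 74.5°.

74.5°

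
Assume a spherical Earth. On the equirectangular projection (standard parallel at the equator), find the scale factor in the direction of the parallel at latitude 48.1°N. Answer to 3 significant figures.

1.50

Plate carrée maps x = Rλ, y = Rφ. The meridian scale is h = 1 and the parallel scale is k = 1/cos φ = sec φ.
k = 1/cos 48.1° = 1/0.6678 = 1.497.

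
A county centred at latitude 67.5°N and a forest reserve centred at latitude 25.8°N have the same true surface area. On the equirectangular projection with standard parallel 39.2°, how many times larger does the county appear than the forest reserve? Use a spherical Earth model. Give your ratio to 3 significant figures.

2.35

In the equirectangular projection with standard parallel φ₀ = 39.2° (x = Rλ cos φ₀, y = Rφ), meridians are true-scale (h = 1) and the parallel scale is k = cos φ₀ / cos φ.
Areal scale at 67.5°: h·k = 1.000 × 2.025 = 2.025.
Areal scale at 25.8°: h·k = 1.000 × 0.8607 = 0.8607.
Ratio = 2.025/0.8607 ≈ 2.35.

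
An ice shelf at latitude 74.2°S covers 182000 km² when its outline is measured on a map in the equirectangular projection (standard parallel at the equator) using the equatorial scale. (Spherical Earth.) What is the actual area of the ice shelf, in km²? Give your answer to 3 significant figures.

Plate carrée maps x = Rλ, y = Rφ. The meridian scale is h = 1 and the parallel scale is k = 1/cos φ = sec φ.
Areal scale = h·k = 1 × sec φ; at 74.2°, h = 1.000, k = 3.673, so h·k = 3.673.
True area = apparent / (areal scale) = 182000 / 3.673 ≈ 49600 km².

49600 km²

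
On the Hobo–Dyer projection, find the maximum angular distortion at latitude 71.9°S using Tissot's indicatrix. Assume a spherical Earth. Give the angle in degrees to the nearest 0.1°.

94.5°

Hobo–Dyer is a cylindrical equal-area projection with standard parallels at ±37.5°. For cylindrical equal-area with standard parallel φ₀, h = cos φ / cos φ₀ and k = cos φ₀ / cos φ, so h·k = 1.
At 71.9°: h = 0.3916, k = 2.554; principal scales a = 2.554, b = 0.3916.
sin(ω/2) = (a − b)/(a + b) = 2.162/2.945 = 0.7341, so ω = 2 arcsin(0.7341) ≈ 94.5°.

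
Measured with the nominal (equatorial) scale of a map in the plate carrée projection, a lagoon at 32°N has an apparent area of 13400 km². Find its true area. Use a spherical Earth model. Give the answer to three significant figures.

11400 km²

For the equirectangular projection with φ₀ = 0 (plate carrée), h = 1 along meridians and k = sec φ along parallels.
Areal scale = h·k = 1 × sec φ; at 32°, h = 1.000, k = 1.179, so h·k = 1.179.
True area = apparent / (areal scale) = 13400 / 1.179 ≈ 11400 km².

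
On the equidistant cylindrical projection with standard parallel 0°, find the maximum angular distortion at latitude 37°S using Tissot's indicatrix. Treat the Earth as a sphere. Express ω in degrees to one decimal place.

Plate carrée maps x = Rλ, y = Rφ. The meridian scale is h = 1 and the parallel scale is k = 1/cos φ = sec φ.
At 37°: h = 1.000, k = 1.252; principal scales a = 1.252, b = 1.000.
sin(ω/2) = (a − b)/(a + b) = 0.2521/2.252 = 0.1120, so ω = 2 arcsin(0.1120) ≈ 12.9°.

12.9°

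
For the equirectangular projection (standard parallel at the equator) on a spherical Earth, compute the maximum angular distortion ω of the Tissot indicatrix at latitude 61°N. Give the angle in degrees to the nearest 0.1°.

In the plate carrée (x = Rλ, y = Rφ), meridians are true-scale (h = 1) and parallels are stretched by k = sec φ.
At 61°: h = 1.000, k = 2.063; principal scales a = 2.063, b = 1.000.
sin(ω/2) = (a − b)/(a + b) = 1.063/3.063 = 0.3470, so ω = 2 arcsin(0.3470) ≈ 40.6°.

40.6°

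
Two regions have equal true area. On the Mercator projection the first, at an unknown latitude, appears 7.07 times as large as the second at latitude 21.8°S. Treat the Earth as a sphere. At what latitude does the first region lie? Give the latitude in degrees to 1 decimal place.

69.6°

Mercator areal scale is sec²φ, so apparent-area ratio = sec²φ₁ / sec²φ₂ = cos²φ₂ / cos²φ₁.
cos²φ₂ / cos²φ₁ = 7.07  ⇒  cos φ₁ = cos 21.8° / √7.07 = 0.9285/2.659 = 0.3492.
φ₁ = arccos(0.3492) ≈ 69.6°.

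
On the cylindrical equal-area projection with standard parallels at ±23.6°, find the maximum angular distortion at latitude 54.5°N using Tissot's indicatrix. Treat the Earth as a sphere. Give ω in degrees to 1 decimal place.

50.5°

Cylindrical equal-area (φ₀ = 23.6°): h = cos φ / cos 23.6° along meridians, k = cos 23.6° / cos φ along parallels; h·k = 1.
At 54.5°: h = 0.6337, k = 1.578; principal scales a = 1.578, b = 0.6337.
sin(ω/2) = (a − b)/(a + b) = 0.9443/2.212 = 0.4270, so ω = 2 arcsin(0.4270) ≈ 50.5°.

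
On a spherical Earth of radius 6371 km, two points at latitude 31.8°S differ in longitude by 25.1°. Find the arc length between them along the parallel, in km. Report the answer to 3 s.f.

Arc length along a parallel = R cos φ · Δλ (with Δλ in radians).
= 6371 × cos 31.8° × (25.1° × π/180) = 6371 × 0.8499 × 0.4381 ≈ 2370 km.

2370 km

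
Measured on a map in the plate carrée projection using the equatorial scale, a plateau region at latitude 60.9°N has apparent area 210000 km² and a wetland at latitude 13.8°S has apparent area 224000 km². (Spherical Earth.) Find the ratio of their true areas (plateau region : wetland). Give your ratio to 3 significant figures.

On the plate carrée, areal scale = h·k = 1 × sec φ, so true area = apparent × cos φ.
True area of plateau region: 210000 × cos(60.9°) = 210000 × 0.4863 = 102100 km².
True area of wetland: 224000 × cos(13.8°) = 224000 × 0.9711 = 217500 km².
Ratio = 102100 / 217500 ≈ 0.469.

0.469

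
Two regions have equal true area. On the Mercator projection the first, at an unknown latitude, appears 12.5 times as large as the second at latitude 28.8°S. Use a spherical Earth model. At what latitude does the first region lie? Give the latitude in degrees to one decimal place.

Mercator areal scale is sec²φ, so apparent-area ratio = sec²φ₁ / sec²φ₂ = cos²φ₂ / cos²φ₁.
cos²φ₂ / cos²φ₁ = 12.5  ⇒  cos φ₁ = cos 28.8° / √12.5 = 0.8763/3.536 = 0.2479.
φ₁ = arccos(0.2479) ≈ 75.6°.

75.6°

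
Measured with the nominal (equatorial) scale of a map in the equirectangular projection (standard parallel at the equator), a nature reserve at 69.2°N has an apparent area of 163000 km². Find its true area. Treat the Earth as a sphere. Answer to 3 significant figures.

Plate carrée maps x = Rλ, y = Rφ. The meridian scale is h = 1 and the parallel scale is k = 1/cos φ = sec φ.
Areal scale = h·k = 1 × sec φ; at 69.2°, h = 1.000, k = 2.816, so h·k = 2.816.
True area = apparent / (areal scale) = 163000 / 2.816 ≈ 57900 km².

57900 km²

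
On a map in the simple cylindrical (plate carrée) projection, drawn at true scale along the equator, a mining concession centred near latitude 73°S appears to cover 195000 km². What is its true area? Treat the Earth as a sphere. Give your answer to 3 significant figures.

For the equirectangular projection with φ₀ = 0 (plate carrée), h = 1 along meridians and k = sec φ along parallels.
Areal scale = h·k = 1 × sec φ; at 73°, h = 1.000, k = 3.420, so h·k = 3.420.
True area = apparent / (areal scale) = 195000 / 3.420 ≈ 57000 km².

57000 km²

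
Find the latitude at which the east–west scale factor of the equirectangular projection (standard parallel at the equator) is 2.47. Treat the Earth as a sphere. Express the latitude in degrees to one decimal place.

Plate carrée: h = 1, k = sec φ along parallels.
sec φ = 2.47  ⇒  cos φ = 0.4049  ⇒  φ ≈ 66.1°.

66.1°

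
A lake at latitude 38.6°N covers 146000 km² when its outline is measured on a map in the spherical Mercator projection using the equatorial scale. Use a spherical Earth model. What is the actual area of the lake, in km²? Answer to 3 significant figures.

89200 km²

The Mercator projection is conformal; its linear scale factor is the same in every direction and equals sec φ = 1/cos φ.
Areal scale = k² = sec²φ = 1/cos²(38.6°) = 1/0.7815² = 1.637.
True area = apparent / (areal scale) = 146000 / 1.637 ≈ 89200 km².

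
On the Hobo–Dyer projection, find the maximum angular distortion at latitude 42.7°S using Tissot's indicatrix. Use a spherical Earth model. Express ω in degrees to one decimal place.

The Hobo–Dyer projection is cylindrical equal-area with φ₀ = 37.5°. Cylindrical equal-area (φ₀ = 37.5°): h = cos φ / cos 37.5° along meridians, k = cos 37.5° / cos φ along parallels; h·k = 1.
At 42.7°: h = 0.9263, k = 1.080; principal scales a = 1.080, b = 0.9263.
sin(ω/2) = (a − b)/(a + b) = 0.1532/2.006 = 0.07637, so ω = 2 arcsin(0.07637) ≈ 8.8°.

8.8°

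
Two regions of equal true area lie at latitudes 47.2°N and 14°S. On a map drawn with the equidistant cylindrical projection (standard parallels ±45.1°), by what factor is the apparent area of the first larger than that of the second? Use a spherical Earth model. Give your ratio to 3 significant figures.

1.43

With standard parallel φ₀ = 45.1°, the equirectangular projection gives x = Rλ cos φ₀, y = Rφ, so h = 1 and k = cos 45.1° / cos φ.
Areal scale at 47.2°: h·k = 1.000 × 1.039 = 1.039.
Areal scale at 14°: h·k = 1.000 × 0.7275 = 0.7275.
Ratio = 1.039/0.7275 ≈ 1.43.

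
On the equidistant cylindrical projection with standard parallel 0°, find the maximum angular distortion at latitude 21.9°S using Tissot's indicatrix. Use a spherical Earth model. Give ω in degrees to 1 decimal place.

In the plate carrée (x = Rλ, y = Rφ), meridians are true-scale (h = 1) and parallels are stretched by k = sec φ.
At 21.9°: h = 1.000, k = 1.078; principal scales a = 1.078, b = 1.000.
sin(ω/2) = (a − b)/(a + b) = 0.07778/2.078 = 0.03743, so ω = 2 arcsin(0.03743) ≈ 4.3°.

4.3°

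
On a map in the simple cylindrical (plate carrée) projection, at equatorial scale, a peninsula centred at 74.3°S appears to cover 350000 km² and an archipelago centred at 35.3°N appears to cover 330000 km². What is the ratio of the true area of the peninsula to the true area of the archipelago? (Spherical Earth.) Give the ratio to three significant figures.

0.352

Plate carrée has h = 1 and k = sec φ, giving areal scale sec φ; true area = (apparent area) · cos φ.
True area of peninsula: 350000 × cos(74.3°) = 350000 × 0.2706 = 94710 km².
True area of archipelago: 330000 × cos(35.3°) = 330000 × 0.8161 = 269300 km².
Ratio = 94710 / 269300 ≈ 0.352.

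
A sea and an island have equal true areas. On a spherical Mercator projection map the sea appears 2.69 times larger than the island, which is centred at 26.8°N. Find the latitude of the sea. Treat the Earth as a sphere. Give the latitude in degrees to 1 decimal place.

57.0°

For equal true areas on Mercator, apparent areas scale as sec²φ, so the ratio is cos²φ₂ / cos²φ₁.
cos²φ₂ / cos²φ₁ = 2.69  ⇒  cos φ₁ = cos 26.8° / √2.69 = 0.8926/1.640 = 0.5442.
φ₁ = arccos(0.5442) ≈ 57.0°.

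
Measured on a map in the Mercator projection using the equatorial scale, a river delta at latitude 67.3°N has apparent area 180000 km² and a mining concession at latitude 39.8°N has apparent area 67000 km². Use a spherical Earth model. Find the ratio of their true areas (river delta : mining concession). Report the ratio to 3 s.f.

Since Mercator area scale is 1/cos²φ, the true area equals the apparent area multiplied by cos²φ.
True area of river delta: 180000 × cos²(67.3°) = 180000 × 0.1489 = 26810 km².
True area of mining concession: 67000 × cos²(39.8°) = 67000 × 0.5903 = 39550 km².
Ratio = 26810 / 39550 ≈ 0.678.

0.678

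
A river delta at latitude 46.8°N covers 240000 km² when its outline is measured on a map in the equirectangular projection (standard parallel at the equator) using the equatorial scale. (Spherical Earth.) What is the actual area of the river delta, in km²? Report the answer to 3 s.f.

In the plate carrée (x = Rλ, y = Rφ), meridians are true-scale (h = 1) and parallels are stretched by k = sec φ.
Areal scale = h·k = 1 × sec φ; at 46.8°, h = 1.000, k = 1.461, so h·k = 1.461.
True area = apparent / (areal scale) = 240000 / 1.461 ≈ 164000 km².

164000 km²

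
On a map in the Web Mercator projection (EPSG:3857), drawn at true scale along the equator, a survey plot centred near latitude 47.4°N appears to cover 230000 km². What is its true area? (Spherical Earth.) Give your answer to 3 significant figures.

The Mercator projection is conformal; its linear scale factor is the same in every direction and equals sec φ = 1/cos φ.
Areal scale = k² = sec²φ = 1/cos²(47.4°) = 1/0.6769² = 2.183.
True area = apparent / (areal scale) = 230000 / 2.183 ≈ 105000 km².

105000 km²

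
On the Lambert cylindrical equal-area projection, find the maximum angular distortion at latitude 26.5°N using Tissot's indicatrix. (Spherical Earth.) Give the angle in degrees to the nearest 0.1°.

The Lambert cylindrical equal-area projection is the cylindrical equal-area projection with its standard parallel at the equator (φ₀ = 0). For cylindrical equal-area with standard parallel φ₀, h = cos φ / cos φ₀ and k = cos φ₀ / cos φ, so h·k = 1.
At 26.5°: h = 0.8949, k = 1.117; principal scales a = 1.117, b = 0.8949.
sin(ω/2) = (a − b)/(a + b) = 0.2225/2.012 = 0.1106, so ω = 2 arcsin(0.1106) ≈ 12.7°.

12.7°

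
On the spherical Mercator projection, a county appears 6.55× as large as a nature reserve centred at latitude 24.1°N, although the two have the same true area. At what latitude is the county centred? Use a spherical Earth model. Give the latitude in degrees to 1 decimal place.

69.1°

On Mercator, (apparent₁)/(apparent₂) = sec²φ₁ / sec²φ₂ when true areas are equal.
cos²φ₂ / cos²φ₁ = 6.55  ⇒  cos φ₁ = cos 24.1° / √6.55 = 0.9128/2.559 = 0.3567.
φ₁ = arccos(0.3567) ≈ 69.1°.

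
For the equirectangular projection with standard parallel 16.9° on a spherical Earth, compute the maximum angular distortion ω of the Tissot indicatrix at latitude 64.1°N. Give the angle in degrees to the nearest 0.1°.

43.8°

With standard parallel φ₀ = 16.9°, the equirectangular projection gives x = Rλ cos φ₀, y = Rφ, so h = 1 and k = cos 16.9° / cos φ.
At 64.1°: h = 1.000, k = 2.190; principal scales a = 2.190, b = 1.000.
sin(ω/2) = (a − b)/(a + b) = 1.190/3.190 = 0.3731, so ω = 2 arcsin(0.3731) ≈ 43.8°.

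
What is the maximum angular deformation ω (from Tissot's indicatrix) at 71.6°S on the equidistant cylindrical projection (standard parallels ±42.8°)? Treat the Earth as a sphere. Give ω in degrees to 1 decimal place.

In the equirectangular projection with standard parallel φ₀ = 42.8° (x = Rλ cos φ₀, y = Rφ), meridians are true-scale (h = 1) and the parallel scale is k = cos φ₀ / cos φ.
At 71.6°: h = 1.000, k = 2.325; principal scales a = 2.325, b = 1.000.
sin(ω/2) = (a − b)/(a + b) = 1.325/3.325 = 0.3984, so ω = 2 arcsin(0.3984) ≈ 47.0°.

47.0°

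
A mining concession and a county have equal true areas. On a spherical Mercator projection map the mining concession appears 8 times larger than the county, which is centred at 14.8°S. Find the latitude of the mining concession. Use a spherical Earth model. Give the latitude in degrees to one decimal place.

70.0°

Mercator areal scale is sec²φ, so apparent-area ratio = sec²φ₁ / sec²φ₂ = cos²φ₂ / cos²φ₁.
cos²φ₂ / cos²φ₁ = 8  ⇒  cos φ₁ = cos 14.8° / √8 = 0.9668/2.828 = 0.3418.
φ₁ = arccos(0.3418) ≈ 70.0°.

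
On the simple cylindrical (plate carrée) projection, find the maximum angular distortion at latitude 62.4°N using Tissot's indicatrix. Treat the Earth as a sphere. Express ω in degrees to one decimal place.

43.0°

For the equirectangular projection with φ₀ = 0 (plate carrée), h = 1 along meridians and k = sec φ along parallels.
At 62.4°: h = 1.000, k = 2.158; principal scales a = 2.158, b = 1.000.
sin(ω/2) = (a − b)/(a + b) = 1.158/3.158 = 0.3668, so ω = 2 arcsin(0.3668) ≈ 43.0°.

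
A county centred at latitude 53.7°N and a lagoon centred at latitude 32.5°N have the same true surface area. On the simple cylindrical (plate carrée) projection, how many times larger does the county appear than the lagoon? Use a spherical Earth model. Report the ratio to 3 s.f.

For the equirectangular projection with φ₀ = 0 (plate carrée), h = 1 along meridians and k = sec φ along parallels.
Areal scale at 53.7°: h·k = 1.000 × 1.689 = 1.689.
Areal scale at 32.5°: h·k = 1.000 × 1.186 = 1.186.
Ratio = 1.689/1.186 ≈ 1.42.

1.42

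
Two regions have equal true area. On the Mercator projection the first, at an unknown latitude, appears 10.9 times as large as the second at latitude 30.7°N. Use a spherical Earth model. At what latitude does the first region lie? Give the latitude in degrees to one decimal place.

For equal true areas on Mercator, apparent areas scale as sec²φ, so the ratio is cos²φ₂ / cos²φ₁.
cos²φ₂ / cos²φ₁ = 10.9  ⇒  cos φ₁ = cos 30.7° / √10.9 = 0.8599/3.302 = 0.2604.
φ₁ = arccos(0.2604) ≈ 74.9°.

74.9°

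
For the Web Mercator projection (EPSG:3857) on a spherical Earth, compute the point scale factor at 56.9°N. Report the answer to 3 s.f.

Mercator is conformal, so the point scale is isotropic: h = k = sec φ = 1/cos φ.
k = 1/cos 56.9° = 1/0.5461 = 1.831.

1.83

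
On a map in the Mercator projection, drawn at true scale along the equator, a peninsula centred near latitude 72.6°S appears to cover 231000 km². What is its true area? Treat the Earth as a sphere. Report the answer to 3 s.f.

20700 km²

For Mercator, h = k = sec φ (a conformal cylindrical projection has a single point scale, 1/cos φ).
Areal scale = k² = sec²φ = 1/cos²(72.6°) = 1/0.2990² = 11.18.
True area = apparent / (areal scale) = 231000 / 11.18 ≈ 20700 km².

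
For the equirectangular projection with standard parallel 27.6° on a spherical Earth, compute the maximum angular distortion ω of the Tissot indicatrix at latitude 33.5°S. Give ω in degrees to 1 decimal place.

The equidistant cylindrical projection with φ₀ = 27.6° has h = 1 (meridians true) and k = cos φ₀ / cos φ along parallels.
At 33.5°: h = 1.000, k = 1.063; principal scales a = 1.063, b = 1.000.
sin(ω/2) = (a − b)/(a + b) = 0.06274/2.063 = 0.03042, so ω = 2 arcsin(0.03042) ≈ 3.5°.

3.5°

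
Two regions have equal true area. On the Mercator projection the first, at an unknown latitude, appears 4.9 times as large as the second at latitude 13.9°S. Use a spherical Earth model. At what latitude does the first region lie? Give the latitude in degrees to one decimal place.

Mercator areal scale is sec²φ, so apparent-area ratio = sec²φ₁ / sec²φ₂ = cos²φ₂ / cos²φ₁.
cos²φ₂ / cos²φ₁ = 4.9  ⇒  cos φ₁ = cos 13.9° / √4.9 = 0.9707/2.214 = 0.4385.
φ₁ = arccos(0.4385) ≈ 64.0°.

64.0°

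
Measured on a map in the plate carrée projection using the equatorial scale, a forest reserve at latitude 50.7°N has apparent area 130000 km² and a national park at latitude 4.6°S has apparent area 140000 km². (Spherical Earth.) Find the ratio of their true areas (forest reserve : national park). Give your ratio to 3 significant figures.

0.590

Plate carrée has h = 1 and k = sec φ, giving areal scale sec φ; true area = (apparent area) · cos φ.
True area of forest reserve: 130000 × cos(50.7°) = 130000 × 0.6334 = 82340 km².
True area of national park: 140000 × cos(4.6°) = 140000 × 0.9968 = 139500 km².
Ratio = 82340 / 139500 ≈ 0.590.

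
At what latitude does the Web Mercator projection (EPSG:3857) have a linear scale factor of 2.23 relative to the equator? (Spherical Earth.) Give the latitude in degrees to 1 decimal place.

Mercator scale is k = sec φ = 1/cos φ.
1/cos φ = 2.23  ⇒  cos φ = 0.4484  ⇒  φ = arccos(0.4484) ≈ 63.4°.

63.4°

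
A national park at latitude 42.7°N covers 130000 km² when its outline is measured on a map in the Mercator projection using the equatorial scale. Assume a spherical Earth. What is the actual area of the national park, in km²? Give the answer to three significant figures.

For Mercator, h = k = sec φ (a conformal cylindrical projection has a single point scale, 1/cos φ).
Areal scale = k² = sec²φ = 1/cos²(42.7°) = 1/0.7349² = 1.852.
True area = apparent / (areal scale) = 130000 / 1.852 ≈ 70200 km².

70200 km²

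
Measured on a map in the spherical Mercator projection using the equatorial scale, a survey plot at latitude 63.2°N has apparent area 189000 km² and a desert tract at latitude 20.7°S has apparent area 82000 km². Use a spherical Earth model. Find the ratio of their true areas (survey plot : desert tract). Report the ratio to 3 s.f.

0.535

Mercator's areal exaggeration is sec²φ; hence true area = (apparent area) · cos²φ.
True area of survey plot: 189000 × cos²(63.2°) = 189000 × 0.2033 = 38420 km².
True area of desert tract: 82000 × cos²(20.7°) = 82000 × 0.8751 = 71750 km².
Ratio = 38420 / 71750 ≈ 0.535.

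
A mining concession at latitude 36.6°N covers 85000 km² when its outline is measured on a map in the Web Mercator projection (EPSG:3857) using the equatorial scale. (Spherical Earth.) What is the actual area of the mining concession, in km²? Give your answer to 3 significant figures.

54800 km²

For Mercator, h = k = sec φ (a conformal cylindrical projection has a single point scale, 1/cos φ).
Areal scale = k² = sec²φ = 1/cos²(36.6°) = 1/0.8028² = 1.552.
True area = apparent / (areal scale) = 85000 / 1.552 ≈ 54800 km².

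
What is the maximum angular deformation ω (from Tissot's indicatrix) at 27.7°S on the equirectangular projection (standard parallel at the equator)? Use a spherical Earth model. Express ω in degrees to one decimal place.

7.0°

In the plate carrée (x = Rλ, y = Rφ), meridians are true-scale (h = 1) and parallels are stretched by k = sec φ.
At 27.7°: h = 1.000, k = 1.129; principal scales a = 1.129, b = 1.000.
sin(ω/2) = (a − b)/(a + b) = 0.1294/2.129 = 0.06079, so ω = 2 arcsin(0.06079) ≈ 7.0°.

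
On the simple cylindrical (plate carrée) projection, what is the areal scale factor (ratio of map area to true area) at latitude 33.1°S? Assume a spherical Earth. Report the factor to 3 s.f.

In the plate carrée (x = Rλ, y = Rφ), meridians are true-scale (h = 1) and parallels are stretched by k = sec φ.
Areal scale = h·k = 1 × sec φ; at 33.1°, h = 1.000, k = 1.194, so h·k = 1.194.

1.19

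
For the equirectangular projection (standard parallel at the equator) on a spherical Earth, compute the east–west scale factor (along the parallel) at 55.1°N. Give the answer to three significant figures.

Plate carrée maps x = Rλ, y = Rφ. The meridian scale is h = 1 and the parallel scale is k = 1/cos φ = sec φ.
k = 1/cos 55.1° = 1/0.5721 = 1.748.

1.75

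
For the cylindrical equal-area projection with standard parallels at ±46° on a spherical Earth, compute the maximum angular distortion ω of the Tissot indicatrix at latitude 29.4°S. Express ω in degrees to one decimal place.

25.7°

Cylindrical equal-area (φ₀ = 46°): h = cos φ / cos 46° along meridians, k = cos 46° / cos φ along parallels; h·k = 1.
At 29.4°: h = 1.254, k = 0.7973; principal scales a = 1.254, b = 0.7973.
sin(ω/2) = (a − b)/(a + b) = 0.4568/2.052 = 0.2227, so ω = 2 arcsin(0.2227) ≈ 25.7°.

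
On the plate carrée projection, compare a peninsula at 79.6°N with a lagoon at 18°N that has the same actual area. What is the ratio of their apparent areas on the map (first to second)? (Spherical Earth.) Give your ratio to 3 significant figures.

In the plate carrée (x = Rλ, y = Rφ), meridians are true-scale (h = 1) and parallels are stretched by k = sec φ.
Areal scale at 79.6°: h·k = 1.000 × 5.540 = 5.540.
Areal scale at 18°: h·k = 1.000 × 1.051 = 1.051.
Ratio = 5.540/1.051 ≈ 5.27.

5.27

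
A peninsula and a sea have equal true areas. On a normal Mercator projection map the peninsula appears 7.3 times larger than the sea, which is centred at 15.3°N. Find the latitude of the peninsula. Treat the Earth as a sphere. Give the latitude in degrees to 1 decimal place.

69.1°

Mercator areal scale is sec²φ, so apparent-area ratio = sec²φ₁ / sec²φ₂ = cos²φ₂ / cos²φ₁.
cos²φ₂ / cos²φ₁ = 7.3  ⇒  cos φ₁ = cos 15.3° / √7.3 = 0.9646/2.702 = 0.3570.
φ₁ = arccos(0.3570) ≈ 69.1°.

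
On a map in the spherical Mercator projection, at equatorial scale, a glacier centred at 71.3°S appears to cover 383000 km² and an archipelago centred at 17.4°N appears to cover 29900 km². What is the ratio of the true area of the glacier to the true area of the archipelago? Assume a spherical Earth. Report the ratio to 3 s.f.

Since Mercator area scale is 1/cos²φ, the true area equals the apparent area multiplied by cos²φ.
True area of glacier: 383000 × cos²(71.3°) = 383000 × 0.1028 = 39370 km².
True area of archipelago: 29900 × cos²(17.4°) = 29900 × 0.9106 = 27230 km².
Ratio = 39370 / 27230 ≈ 1.45.

1.45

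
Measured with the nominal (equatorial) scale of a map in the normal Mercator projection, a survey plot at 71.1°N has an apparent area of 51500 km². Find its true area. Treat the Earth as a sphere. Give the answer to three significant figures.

5400 km²

Mercator is conformal, so the point scale is isotropic: h = k = sec φ = 1/cos φ.
Areal scale = k² = sec²φ = 1/cos²(71.1°) = 1/0.3239² = 9.531.
True area = apparent / (areal scale) = 51500 / 9.531 ≈ 5400 km².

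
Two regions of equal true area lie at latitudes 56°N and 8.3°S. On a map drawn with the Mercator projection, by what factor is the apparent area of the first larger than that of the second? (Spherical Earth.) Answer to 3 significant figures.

3.13

On Mercator, area is exaggerated by sec²φ = 1/cos²φ.
At 56°: sec²(56°) = 1/0.5592² = 3.198.
At 8.3°: sec²(8.3°) = 1/0.9895² = 1.021.
Ratio = 3.198/1.021 = cos²(8.3°)/cos²(56°) ≈ 3.13.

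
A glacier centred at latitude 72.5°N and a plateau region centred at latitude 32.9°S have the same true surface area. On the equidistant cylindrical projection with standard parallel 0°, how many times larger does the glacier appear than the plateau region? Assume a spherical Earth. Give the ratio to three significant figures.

2.79

For the equirectangular projection with φ₀ = 0 (plate carrée), h = 1 along meridians and k = sec φ along parallels.
Areal scale at 72.5°: h·k = 1.000 × 3.326 = 3.326.
Areal scale at 32.9°: h·k = 1.000 × 1.191 = 1.191.
Ratio = 3.326/1.191 ≈ 2.79.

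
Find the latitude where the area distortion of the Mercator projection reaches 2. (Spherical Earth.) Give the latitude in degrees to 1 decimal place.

Mercator areal scale is sec²φ.
sec²φ = 2  ⇒  cos²φ = 0.5000  ⇒  cos φ = 0.7071.
φ = arccos(0.7071) ≈ 45.0°.

45.0°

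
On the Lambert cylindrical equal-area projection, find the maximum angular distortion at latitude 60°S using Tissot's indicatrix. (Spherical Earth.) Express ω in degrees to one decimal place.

73.7°

The Lambert cylindrical equal-area projection is the cylindrical equal-area projection with its standard parallel at the equator (φ₀ = 0). For cylindrical equal-area with standard parallel φ₀, h = cos φ / cos φ₀ and k = cos φ₀ / cos φ, so h·k = 1.
At 60°: h = 0.5000, k = 2.000; principal scales a = 2.000, b = 0.5000.
sin(ω/2) = (a − b)/(a + b) = 1.500/2.500 = 0.6000, so ω = 2 arcsin(0.6000) ≈ 73.7°.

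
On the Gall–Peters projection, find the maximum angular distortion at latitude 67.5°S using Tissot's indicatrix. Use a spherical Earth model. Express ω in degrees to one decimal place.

66.3°

Gall–Peters is a cylindrical equal-area projection with standard parallels at ±45°. A cylindrical equal-area projection with standard parallel φ₀ has meridian scale h = cos φ / cos φ₀ and parallel scale k = cos φ₀ / cos φ (so areas are preserved, h·k = 1).
At 67.5°: h = 0.5412, k = 1.848; principal scales a = 1.848, b = 0.5412.
sin(ω/2) = (a − b)/(a + b) = 1.307/2.389 = 0.5469, so ω = 2 arcsin(0.5469) ≈ 66.3°.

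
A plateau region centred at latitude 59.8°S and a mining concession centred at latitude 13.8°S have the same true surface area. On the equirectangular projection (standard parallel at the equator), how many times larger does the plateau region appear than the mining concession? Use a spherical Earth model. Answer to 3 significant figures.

1.93

For the equirectangular projection with φ₀ = 0 (plate carrée), h = 1 along meridians and k = sec φ along parallels.
Areal scale at 59.8°: h·k = 1.000 × 1.988 = 1.988.
Areal scale at 13.8°: h·k = 1.000 × 1.030 = 1.030.
Ratio = 1.988/1.030 ≈ 1.93.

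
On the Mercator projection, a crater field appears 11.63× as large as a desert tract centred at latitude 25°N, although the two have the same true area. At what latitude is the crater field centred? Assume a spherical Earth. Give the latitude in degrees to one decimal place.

74.6°

For equal true areas on Mercator, apparent areas scale as sec²φ, so the ratio is cos²φ₂ / cos²φ₁.
cos²φ₂ / cos²φ₁ = 11.63  ⇒  cos φ₁ = cos 25° / √11.63 = 0.9063/3.410 = 0.2658.
φ₁ = arccos(0.2658) ≈ 74.6°.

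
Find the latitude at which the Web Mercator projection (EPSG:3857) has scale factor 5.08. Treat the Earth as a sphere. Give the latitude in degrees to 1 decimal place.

78.6°

Mercator scale is k = sec φ = 1/cos φ.
1/cos φ = 5.08  ⇒  cos φ = 0.1969  ⇒  φ = arccos(0.1969) ≈ 78.6°.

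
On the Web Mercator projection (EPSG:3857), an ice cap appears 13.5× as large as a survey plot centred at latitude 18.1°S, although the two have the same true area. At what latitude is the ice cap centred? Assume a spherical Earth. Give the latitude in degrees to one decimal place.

Mercator areal scale is sec²φ, so apparent-area ratio = sec²φ₁ / sec²φ₂ = cos²φ₂ / cos²φ₁.
cos²φ₂ / cos²φ₁ = 13.5  ⇒  cos φ₁ = cos 18.1° / √13.5 = 0.9505/3.674 = 0.2587.
φ₁ = arccos(0.2587) ≈ 75.0°.

75.0°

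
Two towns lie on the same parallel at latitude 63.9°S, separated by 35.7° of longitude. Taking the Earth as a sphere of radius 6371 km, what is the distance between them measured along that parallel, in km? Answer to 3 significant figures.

Arc length along a parallel = R cos φ · Δλ (with Δλ in radians).
= 6371 × cos 63.9° × (35.7° × π/180) = 6371 × 0.4399 × 0.6231 ≈ 1750 km.

1750 km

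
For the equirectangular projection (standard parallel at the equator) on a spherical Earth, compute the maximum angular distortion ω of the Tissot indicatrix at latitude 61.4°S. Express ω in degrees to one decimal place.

41.3°

For the equirectangular projection with φ₀ = 0 (plate carrée), h = 1 along meridians and k = sec φ along parallels.
At 61.4°: h = 1.000, k = 2.089; principal scales a = 2.089, b = 1.000.
sin(ω/2) = (a − b)/(a + b) = 1.089/3.089 = 0.3525, so ω = 2 arcsin(0.3525) ≈ 41.3°.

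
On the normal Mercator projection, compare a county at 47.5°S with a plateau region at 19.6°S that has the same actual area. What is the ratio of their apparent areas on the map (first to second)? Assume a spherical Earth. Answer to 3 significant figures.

On Mercator, area is exaggerated by sec²φ = 1/cos²φ.
At 47.5°: sec²(47.5°) = 1/0.6756² = 2.191.
At 19.6°: sec²(19.6°) = 1/0.9421² = 1.127.
Ratio = 2.191/1.127 = cos²(19.6°)/cos²(47.5°) ≈ 1.94.

1.94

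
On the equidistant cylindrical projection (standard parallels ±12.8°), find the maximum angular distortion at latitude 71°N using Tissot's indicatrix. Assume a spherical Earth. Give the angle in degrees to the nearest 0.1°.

The equidistant cylindrical projection with φ₀ = 12.8° has h = 1 (meridians true) and k = cos φ₀ / cos φ along parallels.
At 71°: h = 1.000, k = 2.995; principal scales a = 2.995, b = 1.000.
sin(ω/2) = (a − b)/(a + b) = 1.995/3.995 = 0.4994, so ω = 2 arcsin(0.4994) ≈ 59.9°.

59.9°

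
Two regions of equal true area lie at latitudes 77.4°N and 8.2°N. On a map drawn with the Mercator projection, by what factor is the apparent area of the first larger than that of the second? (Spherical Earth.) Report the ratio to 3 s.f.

20.6

On Mercator, area is exaggerated by sec²φ = 1/cos²φ.
At 77.4°: sec²(77.4°) = 1/0.2181² = 21.01.
At 8.2°: sec²(8.2°) = 1/0.9898² = 1.021.
Ratio = 21.01/1.021 = cos²(8.2°)/cos²(77.4°) ≈ 20.6.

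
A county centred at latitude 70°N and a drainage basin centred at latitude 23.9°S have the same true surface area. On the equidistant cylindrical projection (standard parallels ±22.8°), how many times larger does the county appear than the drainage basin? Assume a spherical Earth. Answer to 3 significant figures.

In the equirectangular projection with standard parallel φ₀ = 22.8° (x = Rλ cos φ₀, y = Rφ), meridians are true-scale (h = 1) and the parallel scale is k = cos φ₀ / cos φ.
Areal scale at 70°: h·k = 1.000 × 2.695 = 2.695.
Areal scale at 23.9°: h·k = 1.000 × 1.008 = 1.008.
Ratio = 2.695/1.008 ≈ 2.67.

2.67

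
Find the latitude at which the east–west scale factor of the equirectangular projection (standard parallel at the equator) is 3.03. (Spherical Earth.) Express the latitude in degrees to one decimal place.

70.7°

Plate carrée: h = 1, k = sec φ along parallels.
sec φ = 3.03  ⇒  cos φ = 0.3300  ⇒  φ ≈ 70.7°.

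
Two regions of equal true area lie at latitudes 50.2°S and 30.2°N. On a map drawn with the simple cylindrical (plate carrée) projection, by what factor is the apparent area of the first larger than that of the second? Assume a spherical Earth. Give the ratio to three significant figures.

Plate carrée maps x = Rλ, y = Rφ. The meridian scale is h = 1 and the parallel scale is k = 1/cos φ = sec φ.
Areal scale at 50.2°: h·k = 1.000 × 1.562 = 1.562.
Areal scale at 30.2°: h·k = 1.000 × 1.157 = 1.157.
Ratio = 1.562/1.157 ≈ 1.35.

1.35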